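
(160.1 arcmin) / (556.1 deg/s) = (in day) 5.554e-08. Check: 1 arcmin = 0.00029088821 rad, so 160.1 arcmin = 160.1 * 0.00029088821 = 0.046571202 rad. 1 deg/s = 0.017453293 rad/s, so 556.1 deg/s = 556.1 * 0.017453293 = 9.705776 rad/s. Combine: 0.046571202 rad / 9.705776 rad/s = 0.0047982977 s. 1 day = 86400 s, so 0.0047982977 s = 0.0047982977 / 86400 = 5.5535853e-08 day ≈ 5.554e-08 day (4 s.f.).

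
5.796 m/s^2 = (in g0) 1 g0 = 9.80665 m/s^2, so 5.796 m/s^2 = 5.796 / 9.80665 = 0.59102752 g0 ≈ 0.591 g0 (4 s.f.). Final answer: 0.591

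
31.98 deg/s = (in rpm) 1 deg/s = 0.017453293 rad/s, so 31.98 deg/s = 31.98 * 0.017453293 = 0.55815629 rad/s. 1 rpm = 0.10471976 rad/s, so 0.55815629 rad/s = 0.55815629 / 0.10471976 = 5.33 rpm. Final answer: 5.33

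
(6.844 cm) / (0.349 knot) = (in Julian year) 1.208e-08. Check: 1 cm = 0.01 m, so 6.844 cm = 6.844 * 0.01 = 0.06844 m. 1 knot = 0.51444444 m/s, so 0.349 knot = 0.349 * 0.51444444 = 0.17954111 m/s. Combine: 0.06844 m / 0.17954111 m/s = 0.38119403 s. 1 Julian year = 31557600 s, so 0.38119403 s = 0.38119403 / 31557600 = 1.207931e-08 Julian year ≈ 1.208e-08 Julian year (4 s.f.).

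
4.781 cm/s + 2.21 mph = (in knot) 1 cm/s = 0.01 m/s, so 4.781 cm/s = 4.781 * 0.01 = 0.04781 m/s. 1 mph = 0.44704 m/s, so 2.21 mph = 2.21 * 0.44704 = 0.9879584 m/s. Sum: 0.04781 + 0.9879584 = 1.0357684 m/s. 1 knot = 0.51444444 m/s, so 1.0357684 m/s = 1.0357684 / 0.51444444 = 2.0133727 knot ≈ 2.013 knot (4 s.f.). Final answer: 2.013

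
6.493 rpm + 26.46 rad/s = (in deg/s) 1555. Check: 1 rpm = 0.10471976 rad/s, so 6.493 rpm = 6.493 * 0.10471976 = 0.67994537 rad/s. 26.46 rad/s is already in rad/s. Sum: 0.67994537 + 26.46 = 27.139945 rad/s. 1 deg/s = 0.017453293 rad/s, so 27.139945 rad/s = 27.139945 / 0.017453293 = 1555.0043 deg/s ≈ 1555 deg/s (4 s.f.).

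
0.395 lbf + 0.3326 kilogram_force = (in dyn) 1 lbf = 4.4482216 N, so 0.395 lbf = 0.395 * 4.4482216 = 1.7570475 N. 1 kilogram_force = 9.80665 N, so 0.3326 kilogram_force = 0.3326 * 9.80665 = 3.2616918 N. Sum: 1.7570475 + 3.2616918 = 5.0187393 N. 1 dyn = 1e-05 N, so 5.0187393 N = 5.0187393 / 1e-05 = 501873.93 dyn ≈ 5.019e+05 dyn (4 s.f.). Final answer: 5.019e+05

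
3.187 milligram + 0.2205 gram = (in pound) 1 milligram = 1e-06 kg, so 3.187 milligram = 3.187 * 1e-06 = 3.187e-06 kg. 1 gram = 0.001 kg, so 0.2205 gram = 0.2205 * 0.001 = 0.0002205 kg. Sum: 3.187e-06 + 0.0002205 = 0.000223687 kg. 1 pound = 0.45359237 kg, so 0.000223687 kg = 0.000223687 / 0.45359237 = 0.00049314542 pound ≈ 0.0004931 pound (4 s.f.). Final answer: 0.0004931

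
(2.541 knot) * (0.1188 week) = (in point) 1 knot = 0.51444444 m/s, so 2.541 knot = 2.541 * 0.51444444 = 1.3072033 m/s. 1 week = 604800 s, so 0.1188 week = 0.1188 * 604800 = 71850.24 s. Combine: 1.3072033 m/s * 71850.24 s = 93922.873 m. 1 point = 0.00035277778 m, so 93922.873 m = 93922.873 / 0.00035277778 = 2.6623807e+08 point ≈ 2.662e+08 point (4 s.f.). Final answer: 2.662e+08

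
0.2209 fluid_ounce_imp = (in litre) 0.006276. Check: 1 fluid_ounce_imp = 2.8413063e-05 m^3, so 0.2209 fluid_ounce_imp = 0.2209 * 2.8413063e-05 = 6.2764455e-06 m^3. 1 litre = 0.001 m^3, so 6.2764455e-06 m^3 = 6.2764455e-06 / 0.001 = 0.0062764455 litre ≈ 0.006276 litre (4 s.f.).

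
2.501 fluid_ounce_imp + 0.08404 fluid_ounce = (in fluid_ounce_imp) 1 fluid_ounce_imp = 2.8413063e-05 m^3, so 2.501 fluid_ounce_imp = 2.501 * 2.8413063e-05 = 7.1061069e-05 m^3. 1 fluid_ounce = 2.957353e-05 m^3, so 0.08404 fluid_ounce = 0.08404 * 2.957353e-05 = 2.4853594e-06 m^3. Sum: 7.1061069e-05 + 2.4853594e-06 = 7.3546429e-05 m^3. 1 fluid_ounce_imp = 2.8413063e-05 m^3, so 7.3546429e-05 m^3 = 7.3546429e-05 / 2.8413063e-05 = 2.5884724 fluid_ounce_imp ≈ 2.588 fluid_ounce_imp (4 s.f.). Final answer: 2.588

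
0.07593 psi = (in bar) 0.005235. Check: 1 psi = 6894.7573 Pa, so 0.07593 psi = 0.07593 * 6894.7573 = 523.51892 Pa. 1 bar = 100000 Pa, so 523.51892 Pa = 523.51892 / 100000 = 0.0052351892 bar ≈ 0.005235 bar (4 s.f.).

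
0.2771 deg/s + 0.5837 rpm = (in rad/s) 0.06596. Check: 1 deg/s = 0.017453293 rad/s, so 0.2771 deg/s = 0.2771 * 0.017453293 = 0.0048363074 rad/s. 1 rpm = 0.10471976 rad/s, so 0.5837 rpm = 0.5837 * 0.10471976 = 0.061124921 rad/s. Sum: 0.0048363074 + 0.061124921 = 0.065961228 rad/s. Result: 0.065961228 rad/s ≈ 0.06596 rad/s (4 s.f.).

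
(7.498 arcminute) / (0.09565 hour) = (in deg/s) 1 arcminute = 0.00029088821 rad, so 7.498 arcminute = 7.498 * 0.00029088821 = 0.0021810798 rad. 1 hour = 3600 s, so 0.09565 hour = 0.09565 * 3600 = 344.34 s. Combine: 0.0021810798 rad / 344.34 s = 6.3340878e-06 rad/s. 1 deg/s = 0.017453293 rad/s, so 6.3340878e-06 rad/s = 6.3340878e-06 / 0.017453293 = 0.0003629165 deg/s ≈ 0.0003629 deg/s (4 s.f.). Final answer: 0.0003629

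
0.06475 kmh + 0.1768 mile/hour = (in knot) 0.1886. Check: 1 kmh = 0.27777778 m/s, so 0.06475 kmh = 0.06475 * 0.27777778 = 0.017986111 m/s. 1 mile/hour = 0.44704 m/s, so 0.1768 mile/hour = 0.1768 * 0.44704 = 0.079036672 m/s. Sum: 0.017986111 + 0.079036672 = 0.097022783 m/s. 1 knot = 0.51444444 m/s, so 0.097022783 m/s = 0.097022783 / 0.51444444 = 0.1885972 knot ≈ 0.1886 knot (4 s.f.).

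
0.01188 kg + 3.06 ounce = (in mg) 9.863e+04. Check: 0.01188 kg is already in kg. 1 ounce = 0.028349523 kg, so 3.06 ounce = 3.06 * 0.028349523 = 0.086749541 kg. Sum: 0.01188 + 0.086749541 = 0.098629541 kg. 1 mg = 1e-06 kg, so 0.098629541 kg = 0.098629541 / 1e-06 = 98629.541 mg ≈ 9.863e+04 mg (4 s.f.).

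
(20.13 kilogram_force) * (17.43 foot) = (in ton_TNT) 2.507e-07. Check: 1 kilogram_force = 9.80665 N, so 20.13 kilogram_force = 20.13 * 9.80665 = 197.40786 N. 1 foot = 0.3048 m, so 17.43 foot = 17.43 * 0.3048 = 5.312664 m. Combine: 197.40786 N * 5.312664 m = 1048.7617 J. 1 ton_TNT = 4.184e+09 J, so 1048.7617 J = 1048.7617 / 4.184e+09 = 2.5066005e-07 ton_TNT ≈ 2.507e-07 ton_TNT (4 s.f.).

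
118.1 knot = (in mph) 135.9. Check: 1 knot = 0.51444444 m/s, so 118.1 knot = 118.1 * 0.51444444 = 60.755889 m/s. 1 mph = 0.44704 m/s, so 60.755889 m/s = 60.755889 / 0.44704 = 135.90705 mph ≈ 135.9 mph (4 s.f.).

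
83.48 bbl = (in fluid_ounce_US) 4.488e+05. Check: 1 bbl = 0.15898729 m^3, so 83.48 bbl = 83.48 * 0.15898729 = 13.272259 m^3. 1 fluid_ounce_US = 2.957353e-05 m^3, so 13.272259 m^3 = 13.272259 / 2.957353e-05 = 448788.48 fluid_ounce_US ≈ 4.488e+05 fluid_ounce_US (4 s.f.).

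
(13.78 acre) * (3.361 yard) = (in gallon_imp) 3.77e+07. Check: 1 acre = 4046.8564 m^2, so 13.78 acre = 13.78 * 4046.8564 = 55765.682 m^2. 1 yard = 0.9144 m, so 3.361 yard = 3.361 * 0.9144 = 3.0732984 m. Combine: 55765.682 m^2 * 3.0732984 m = 171384.58 m^3. 1 gallon_imp = 0.00454609 m^3, so 171384.58 m^3 = 171384.58 / 0.00454609 = 37699337 gallon_imp ≈ 3.77e+07 gallon_imp (4 s.f.).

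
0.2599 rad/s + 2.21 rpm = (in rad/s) 0.4913. Check: 0.2599 rad/s is already in rad/s. 1 rpm = 0.10471976 rad/s, so 2.21 rpm = 2.21 * 0.10471976 = 0.23143066 rad/s. Sum: 0.2599 + 0.23143066 = 0.49133066 rad/s. Result: 0.49133066 rad/s ≈ 0.4913 rad/s (4 s.f.).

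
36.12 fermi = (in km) 3.612e-17. Check: 1 fermi = 1e-15 m, so 36.12 fermi = 36.12 * 1e-15 = 3.612e-14 m. 1 km = 1000 m, so 3.612e-14 m = 3.612e-14 / 1000 = 3.612e-17 km.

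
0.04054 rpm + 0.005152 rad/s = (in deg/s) 1 rpm = 0.10471976 rad/s, so 0.04054 rpm = 0.04054 * 0.10471976 = 0.0042453389 rad/s. 0.005152 rad/s is already in rad/s. Sum: 0.0042453389 + 0.005152 = 0.0093973389 rad/s. 1 deg/s = 0.017453293 rad/s, so 0.0093973389 rad/s = 0.0093973389 / 0.017453293 = 0.53842786 deg/s ≈ 0.5384 deg/s (4 s.f.). Final answer: 0.5384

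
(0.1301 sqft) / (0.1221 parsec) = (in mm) 1 sqft = 0.09290304 m^2, so 0.1301 sqft = 0.1301 * 0.09290304 = 0.012086686 m^2. 1 parsec = 3.0856776e+16 m, so 0.1221 parsec = 0.1221 * 3.0856776e+16 = 3.7676123e+15 m. Combine: 0.012086686 m^2 / 3.7676123e+15 m = 3.2080491e-18 m. 1 mm = 0.001 m, so 3.2080491e-18 m = 3.2080491e-18 / 0.001 = 3.2080491e-15 mm ≈ 3.208e-15 mm (4 s.f.). Final answer: 3.208e-15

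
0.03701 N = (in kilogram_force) 1 kilogram_force = 9.80665 N, so 0.03701 N = 0.03701 / 9.80665 = 0.0037739697 kilogram_force ≈ 0.003774 kilogram_force (4 s.f.). Final answer: 0.003774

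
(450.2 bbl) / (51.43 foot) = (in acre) 1 bbl = 0.15898729 m^3, so 450.2 bbl = 450.2 * 0.15898729 = 71.57608 m^3. 1 foot = 0.3048 m, so 51.43 foot = 51.43 * 0.3048 = 15.675864 m. Combine: 71.57608 m^3 / 15.675864 m = 4.5660054 m^2. 1 acre = 4046.8564 m^2, so 4.5660054 m^2 = 4.5660054 / 4046.8564 = 0.0011282845 acre ≈ 0.001128 acre (4 s.f.). Final answer: 0.001128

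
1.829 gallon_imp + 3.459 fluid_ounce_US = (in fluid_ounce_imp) 1 gallon_imp = 0.00454609 m^3, so 1.829 gallon_imp = 1.829 * 0.00454609 = 0.0083147986 m^3. 1 fluid_ounce_US = 2.957353e-05 m^3, so 3.459 fluid_ounce_US = 3.459 * 2.957353e-05 = 0.00010229484 m^3. Sum: 0.0083147986 + 0.00010229484 = 0.0084170934 m^3. 1 fluid_ounce_imp = 2.8413063e-05 m^3, so 0.0084170934 m^3 = 0.0084170934 / 2.8413063e-05 = 296.24028 fluid_ounce_imp ≈ 296.2 fluid_ounce_imp (4 s.f.). Final answer: 296.2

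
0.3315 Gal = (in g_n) 1 Gal = 0.01 m/s^2, so 0.3315 Gal = 0.3315 * 0.01 = 0.003315 m/s^2. 1 g_n = 9.80665 m/s^2, so 0.003315 m/s^2 = 0.003315 / 9.80665 = 0.00033803592 g_n ≈ 0.000338 g_n (4 s.f.). Final answer: 0.000338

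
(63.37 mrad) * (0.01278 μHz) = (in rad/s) 1 mrad = 0.001 rad, so 63.37 mrad = 63.37 * 0.001 = 0.06337 rad. 1 μHz = 1e-06 Hz, so 0.01278 μHz = 0.01278 * 1e-06 = 1.278e-08 Hz. Combine: 0.06337 rad * 1.278e-08 Hz = 8.098686e-10 rad/s. Result: 8.098686e-10 rad/s ≈ 8.099e-10 rad/s (4 s.f.). Final answer: 8.099e-10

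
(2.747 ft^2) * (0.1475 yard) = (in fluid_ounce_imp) 1 ft^2 = 0.09290304 m^2, so 2.747 ft^2 = 2.747 * 0.09290304 = 0.25520465 m^2. 1 yard = 0.9144 m, so 0.1475 yard = 0.1475 * 0.9144 = 0.134874 m. Combine: 0.25520465 m^2 * 0.134874 m = 0.034420472 m^3. 1 fluid_ounce_imp = 2.8413063e-05 m^3, so 0.034420472 m^3 = 0.034420472 / 2.8413063e-05 = 1211.4313 fluid_ounce_imp ≈ 1211 fluid_ounce_imp (4 s.f.). Final answer: 1211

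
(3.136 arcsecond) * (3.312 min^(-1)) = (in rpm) 8.014e-06. Check: 1 arcsecond = 4.8481368e-06 rad, so 3.136 arcsecond = 3.136 * 4.8481368e-06 = 1.5203757e-05 rad. 1 min^(-1) = 0.016666667 Hz, so 3.312 min^(-1) = 3.312 * 0.016666667 = 0.0552 Hz. Combine: 1.5203757e-05 rad * 0.0552 Hz = 8.3924739e-07 rad/s. 1 rpm = 0.10471976 rad/s, so 8.3924739e-07 rad/s = 8.3924739e-07 / 0.10471976 = 8.0142222e-06 rpm ≈ 8.014e-06 rpm (4 s.f.).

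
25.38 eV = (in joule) 4.066e-18. Check: 1 eV = 1.6021766e-19 J, so 25.38 eV = 25.38 * 1.6021766e-19 = 4.0663243e-18 J. 4.0663243e-18 J = 4.0663243e-18 joule ≈ 4.066e-18 joule (4 s.f.).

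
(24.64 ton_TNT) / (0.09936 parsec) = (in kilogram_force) 1 ton_TNT = 4.184e+09 J, so 24.64 ton_TNT = 24.64 * 4.184e+09 = 1.0309376e+11 J. 1 parsec = 3.0856776e+16 m, so 0.09936 parsec = 0.09936 * 3.0856776e+16 = 3.0659292e+15 m. Combine: 1.0309376e+11 J / 3.0659292e+15 m = 3.3625616e-05 N. 1 kilogram_force = 9.80665 N, so 3.3625616e-05 N = 3.3625616e-05 / 9.80665 = 3.4288586e-06 kilogram_force ≈ 3.429e-06 kilogram_force (4 s.f.). Final answer: 3.429e-06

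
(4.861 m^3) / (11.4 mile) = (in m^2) 0.000265. Check: 4.861 m^3 is already in m^3. 1 mile = 1609.344 m, so 11.4 mile = 11.4 * 1609.344 = 18346.522 m. Combine: 4.861 m^3 / 18346.522 m = 0.00026495486 m^2. Result: 0.00026495486 m^2 ≈ 0.000265 m^2 (4 s.f.).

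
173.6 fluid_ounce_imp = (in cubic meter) 1 fluid_ounce_imp = 2.8413063e-05 m^3, so 173.6 fluid_ounce_imp = 173.6 * 2.8413063e-05 = 0.0049325077 m^3. 0.0049325077 m^3 = 0.0049325077 cubic meter ≈ 0.004933 cubic meter (4 s.f.). Final answer: 0.004933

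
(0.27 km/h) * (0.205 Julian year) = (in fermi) 1 km/h = 0.27777778 m/s, so 0.27 km/h = 0.27 * 0.27777778 = 0.075 m/s. 1 Julian year = 31557600 s, so 0.205 Julian year = 0.205 * 31557600 = 6469308 s. Combine: 0.075 m/s * 6469308 s = 485198.1 m. 1 fermi = 1e-15 m, so 485198.1 m = 485198.1 / 1e-15 = 4.851981e+20 fermi ≈ 4.852e+20 fermi (4 s.f.). Final answer: 4.852e+20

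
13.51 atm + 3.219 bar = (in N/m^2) 1.691e+06. Check: 1 atm = 101325 Pa, so 13.51 atm = 13.51 * 101325 = 1368900.8 Pa. 1 bar = 100000 Pa, so 3.219 bar = 3.219 * 100000 = 321900 Pa. Sum: 1368900.8 + 321900 = 1690800.8 Pa. 1690800.8 Pa = 1690800.8 N/m^2 ≈ 1.691e+06 N/m^2 (4 s.f.).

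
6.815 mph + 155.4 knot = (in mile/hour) 185.6. Check: 1 mph = 0.44704 m/s, so 6.815 mph = 6.815 * 0.44704 = 3.0465776 m/s. 1 knot = 0.51444444 m/s, so 155.4 knot = 155.4 * 0.51444444 = 79.944667 m/s. Sum: 3.0465776 + 79.944667 = 82.991244 m/s. 1 mile/hour = 0.44704 m/s, so 82.991244 m/s = 82.991244 / 0.44704 = 185.64613 mile/hour ≈ 185.6 mile/hour (4 s.f.).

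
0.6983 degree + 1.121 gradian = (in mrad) 29.8. Check: 1 degree = 0.017453293 rad, so 0.6983 degree = 0.6983 * 0.017453293 = 0.012187634 rad. 1 gradian = 0.015707963 rad, so 1.121 gradian = 1.121 * 0.015707963 = 0.017608627 rad. Sum: 0.012187634 + 0.017608627 = 0.029796261 rad. 1 mrad = 0.001 rad, so 0.029796261 rad = 0.029796261 / 0.001 = 29.796261 mrad ≈ 29.8 mrad (4 s.f.).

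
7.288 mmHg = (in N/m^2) 1 mmHg = 133.32237 Pa, so 7.288 mmHg = 7.288 * 133.32237 = 971.65342 Pa. 971.65342 Pa = 971.65342 N/m^2 ≈ 971.7 N/m^2 (4 s.f.). Final answer: 971.7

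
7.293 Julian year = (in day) 1 Julian year = 31557600 s, so 7.293 Julian year = 7.293 * 31557600 = 2.3014958e+08 s. 1 day = 86400 s, so 2.3014958e+08 s = 2.3014958e+08 / 86400 = 2663.7683 day ≈ 2664 day (4 s.f.). Final answer: 2664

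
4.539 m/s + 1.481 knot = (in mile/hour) 11.86. Check: 4.539 m/s is already in m/s. 1 knot = 0.51444444 m/s, so 1.481 knot = 1.481 * 0.51444444 = 0.76189222 m/s. Sum: 4.539 + 0.76189222 = 5.3008922 m/s. 1 mile/hour = 0.44704 m/s, so 5.3008922 m/s = 5.3008922 / 0.44704 = 11.857758 mile/hour ≈ 11.86 mile/hour (4 s.f.).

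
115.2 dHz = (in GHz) 1.152e-08. Check: 1 dHz = 0.1 Hz, so 115.2 dHz = 115.2 * 0.1 = 11.52 Hz. 1 GHz = 1e+09 Hz, so 11.52 Hz = 11.52 / 1e+09 = 1.152e-08 GHz.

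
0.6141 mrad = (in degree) 0.03519. Check: 1 mrad = 0.001 rad, so 0.6141 mrad = 0.6141 * 0.001 = 0.0006141 rad. 1 degree = 0.017453293 rad, so 0.0006141 rad = 0.0006141 / 0.017453293 = 0.035185338 degree ≈ 0.03519 degree (4 s.f.).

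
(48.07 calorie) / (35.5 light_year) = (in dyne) 5.988e-11. Check: 1 calorie = 4.184 J, so 48.07 calorie = 48.07 * 4.184 = 201.12488 J. 1 light_year = 9.4607305e+15 m, so 35.5 light_year = 35.5 * 9.4607305e+15 = 3.3585593e+17 m. Combine: 201.12488 J / 3.3585593e+17 m = 5.9884272e-16 N. 1 dyne = 1e-05 N, so 5.9884272e-16 N = 5.9884272e-16 / 1e-05 = 5.9884272e-11 dyne ≈ 5.988e-11 dyne (4 s.f.).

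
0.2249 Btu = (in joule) 237.3. Check: 1 Btu = 1055.0559 J, so 0.2249 Btu = 0.2249 * 1055.0559 = 237.28206 J. 237.28206 J = 237.28206 joule ≈ 237.3 joule (4 s.f.).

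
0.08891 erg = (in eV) 5.549e+10. Check: 1 erg = 1e-07 J, so 0.08891 erg = 0.08891 * 1e-07 = 8.891e-09 J. 1 eV = 1.6021766e-19 J, so 8.891e-09 J = 8.891e-09 / 1.6021766e-19 = 5.5493257e+10 eV ≈ 5.549e+10 eV (4 s.f.).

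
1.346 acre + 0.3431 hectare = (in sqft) 9.556e+04. Check: 1 acre = 4046.8564 m^2, so 1.346 acre = 1.346 * 4046.8564 = 5447.0687 m^2. 1 hectare = 10000 m^2, so 0.3431 hectare = 0.3431 * 10000 = 3431 m^2. Sum: 5447.0687 + 3431 = 8878.0687 m^2. 1 sqft = 0.09290304 m^2, so 8878.0687 m^2 = 8878.0687 / 0.09290304 = 95562.737 sqft ≈ 9.556e+04 sqft (4 s.f.).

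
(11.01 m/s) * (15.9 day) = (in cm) 1.513e+09. Check: 11.01 m/s is already in m/s. 1 day = 86400 s, so 15.9 day = 15.9 * 86400 = 1373760 s. Combine: 11.01 m/s * 1373760 s = 15125098 m. 1 cm = 0.01 m, so 15125098 m = 15125098 / 0.01 = 1.5125098e+09 cm ≈ 1.513e+09 cm (4 s.f.).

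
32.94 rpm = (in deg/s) 197.6. Check: 1 rpm = 0.10471976 rad/s, so 32.94 rpm = 32.94 * 0.10471976 = 3.4494687 rad/s. 1 deg/s = 0.017453293 rad/s, so 3.4494687 rad/s = 3.4494687 / 0.017453293 = 197.64 deg/s ≈ 197.6 deg/s (4 s.f.).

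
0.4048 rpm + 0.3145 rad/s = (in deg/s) 20.45. Check: 1 rpm = 0.10471976 rad/s, so 0.4048 rpm = 0.4048 * 0.10471976 = 0.042390557 rad/s. 0.3145 rad/s is already in rad/s. Sum: 0.042390557 + 0.3145 = 0.35689056 rad/s. 1 deg/s = 0.017453293 rad/s, so 0.35689056 rad/s = 0.35689056 / 0.017453293 = 20.448323 deg/s ≈ 20.45 deg/s (4 s.f.).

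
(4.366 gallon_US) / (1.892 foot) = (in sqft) 1 gallon_US = 0.0037854118 m^3, so 4.366 gallon_US = 4.366 * 0.0037854118 = 0.016527108 m^3. 1 foot = 0.3048 m, so 1.892 foot = 1.892 * 0.3048 = 0.5766816 m. Combine: 0.016527108 m^3 / 0.5766816 m = 0.028658982 m^2. 1 sqft = 0.09290304 m^2, so 0.028658982 m^2 = 0.028658982 / 0.09290304 = 0.30848272 sqft ≈ 0.3085 sqft (4 s.f.). Final answer: 0.3085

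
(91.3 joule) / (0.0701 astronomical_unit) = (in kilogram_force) 91.3 joule = 91.3 J. 1 astronomical_unit = 1.4959787e+11 m, so 0.0701 astronomical_unit = 0.0701 * 1.4959787e+11 = 1.0486811e+10 m. Combine: 91.3 J / 1.0486811e+10 m = 8.7061741e-09 N. 1 kilogram_force = 9.80665 N, so 8.7061741e-09 N = 8.7061741e-09 / 9.80665 = 8.8778269e-10 kilogram_force ≈ 8.878e-10 kilogram_force (4 s.f.). Final answer: 8.878e-10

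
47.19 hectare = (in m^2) 4.719e+05. Check: 1 hectare = 10000 m^2, so 47.19 hectare = 47.19 * 10000 = 471900 m^2. Result: 471900 m^2 ≈ 4.719e+05 m^2 (4 s.f.).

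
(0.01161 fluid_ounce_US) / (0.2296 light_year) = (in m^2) 1.581e-22. Check: 1 fluid_ounce_US = 2.957353e-05 m^3, so 0.01161 fluid_ounce_US = 0.01161 * 2.957353e-05 = 3.4334868e-07 m^3. 1 light_year = 9.4607305e+15 m, so 0.2296 light_year = 0.2296 * 9.4607305e+15 = 2.1721837e+15 m. Combine: 3.4334868e-07 m^3 / 2.1721837e+15 m = 1.5806613e-22 m^2. Result: 1.5806613e-22 m^2 ≈ 1.581e-22 m^2 (4 s.f.).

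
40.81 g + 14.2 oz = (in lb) 0.9775. Check: 1 g = 0.001 kg, so 40.81 g = 40.81 * 0.001 = 0.04081 kg. 1 oz = 0.028349523 kg, so 14.2 oz = 14.2 * 0.028349523 = 0.40256323 kg. Sum: 0.04081 + 0.40256323 = 0.44337323 kg. 1 lb = 0.45359237 kg, so 0.44337323 kg = 0.44337323 / 0.45359237 = 0.97747065 lb ≈ 0.9775 lb (4 s.f.).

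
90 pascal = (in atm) 90 pascal = 90 Pa. 1 atm = 101325 Pa, so 90 Pa = 90 / 101325 = 0.00088823094 atm ≈ 0.0008882 atm (4 s.f.). Final answer: 0.0008882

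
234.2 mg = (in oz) 0.008261. Check: 1 mg = 1e-06 kg, so 234.2 mg = 234.2 * 1e-06 = 0.0002342 kg. 1 oz = 0.028349523 kg, so 0.0002342 kg = 0.0002342 / 0.028349523 = 0.0082611619 oz ≈ 0.008261 oz (4 s.f.).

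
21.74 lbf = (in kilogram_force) 9.861. Check: 1 lbf = 4.4482216 N, so 21.74 lbf = 21.74 * 4.4482216 = 96.704338 N. 1 kilogram_force = 9.80665 N, so 96.704338 N = 96.704338 / 9.80665 = 9.8610981 kilogram_force ≈ 9.861 kilogram_force (4 s.f.).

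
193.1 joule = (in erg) 193.1 joule = 193.1 J. 1 erg = 1e-07 J, so 193.1 J = 193.1 / 1e-07 = 1.931e+09 erg. Final answer: 1.931e+09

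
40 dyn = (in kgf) 4.079e-05. Check: 1 dyn = 1e-05 N, so 40 dyn = 40 * 1e-05 = 0.0004 N. 1 kgf = 9.80665 N, so 0.0004 N = 0.0004 / 9.80665 = 4.0788649e-05 kgf ≈ 4.079e-05 kgf (4 s.f.).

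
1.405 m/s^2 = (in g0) 0.1433. Check: 1 g0 = 9.80665 m/s^2, so 1.405 m/s^2 = 1.405 / 9.80665 = 0.14327013 g0 ≈ 0.1433 g0 (4 s.f.).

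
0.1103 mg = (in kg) 1 mg = 1e-06 kg, so 0.1103 mg = 0.1103 * 1e-06 = 1.103e-07 kg. Result: 1.103e-07 kg. Final answer: 1.103e-07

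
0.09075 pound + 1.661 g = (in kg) 1 pound = 0.45359237 kg, so 0.09075 pound = 0.09075 * 0.45359237 = 0.041163508 kg. 1 g = 0.001 kg, so 1.661 g = 1.661 * 0.001 = 0.001661 kg. Sum: 0.041163508 + 0.001661 = 0.042824508 kg. Result: 0.042824508 kg ≈ 0.04282 kg (4 s.f.). Final answer: 0.04282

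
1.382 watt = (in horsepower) 0.001853. Check: 1.382 watt = 1.382 W. 1 horsepower = 745.69987 W, so 1.382 W = 1.382 / 745.69987 = 0.0018532925 horsepower ≈ 0.001853 horsepower (4 s.f.).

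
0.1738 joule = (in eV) 1.085e+18. Check: 0.1738 joule = 0.1738 J. 1 eV = 1.6021766e-19 J, so 0.1738 J = 0.1738 / 1.6021766e-19 = 1.0847743e+18 eV ≈ 1.085e+18 eV (4 s.f.).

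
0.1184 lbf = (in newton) 0.5267. Check: 1 lbf = 4.4482216 N, so 0.1184 lbf = 0.1184 * 4.4482216 = 0.52666944 N. 0.52666944 N = 0.52666944 newton ≈ 0.5267 newton (4 s.f.).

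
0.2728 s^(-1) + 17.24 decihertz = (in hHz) 0.01997. Check: 0.2728 s^(-1) = 0.2728 Hz. 1 decihertz = 0.1 Hz, so 17.24 decihertz = 17.24 * 0.1 = 1.724 Hz. Sum: 0.2728 + 1.724 = 1.9968 Hz. 1 hHz = 100 Hz, so 1.9968 Hz = 1.9968 / 100 = 0.019968 hHz ≈ 0.01997 hHz (4 s.f.).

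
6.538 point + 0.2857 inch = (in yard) 0.01046. Check: 1 point = 0.00035277778 m, so 6.538 point = 6.538 * 0.00035277778 = 0.0023064611 m. 1 inch = 0.0254 m, so 0.2857 inch = 0.2857 * 0.0254 = 0.00725678 m. Sum: 0.0023064611 + 0.00725678 = 0.0095632411 m. 1 yard = 0.9144 m, so 0.0095632411 m = 0.0095632411 / 0.9144 = 0.010458488 yard ≈ 0.01046 yard (4 s.f.).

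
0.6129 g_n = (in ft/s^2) 19.72. Check: 1 g_n = 9.80665 m/s^2, so 0.6129 g_n = 0.6129 * 9.80665 = 6.0104958 m/s^2. 1 ft/s^2 = 0.3048 m/s^2, so 6.0104958 m/s^2 = 6.0104958 / 0.3048 = 19.719474 ft/s^2 ≈ 19.72 ft/s^2 (4 s.f.).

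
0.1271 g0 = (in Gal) 1 g0 = 9.80665 m/s^2, so 0.1271 g0 = 0.1271 * 9.80665 = 1.2464252 m/s^2. 1 Gal = 0.01 m/s^2, so 1.2464252 m/s^2 = 1.2464252 / 0.01 = 124.64252 Gal ≈ 124.6 Gal (4 s.f.). Final answer: 124.6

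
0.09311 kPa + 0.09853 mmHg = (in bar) 1 kPa = 1000 Pa, so 0.09311 kPa = 0.09311 * 1000 = 93.11 Pa. 1 mmHg = 133.32237 Pa, so 0.09853 mmHg = 0.09853 * 133.32237 = 13.136253 Pa. Sum: 93.11 + 13.136253 = 106.24625 Pa. 1 bar = 100000 Pa, so 106.24625 Pa = 106.24625 / 100000 = 0.0010624625 bar ≈ 0.001062 bar (4 s.f.). Final answer: 0.001062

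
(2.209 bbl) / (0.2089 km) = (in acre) 4.154e-07. Check: 1 bbl = 0.15898729 m^3, so 2.209 bbl = 2.209 * 0.15898729 = 0.35120293 m^3. 1 km = 1000 m, so 0.2089 km = 0.2089 * 1000 = 208.9 m. Combine: 0.35120293 m^3 / 208.9 m = 0.0016812012 m^2. 1 acre = 4046.8564 m^2, so 0.0016812012 m^2 = 0.0016812012 / 4046.8564 = 4.1543387e-07 acre ≈ 4.154e-07 acre (4 s.f.).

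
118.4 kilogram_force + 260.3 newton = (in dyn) 1 kilogram_force = 9.80665 N, so 118.4 kilogram_force = 118.4 * 9.80665 = 1161.1074 N. 260.3 newton = 260.3 N. Sum: 1161.1074 + 260.3 = 1421.4074 N. 1 dyn = 1e-05 N, so 1421.4074 N = 1421.4074 / 1e-05 = 1.4214074e+08 dyn ≈ 1.421e+08 dyn (4 s.f.). Final answer: 1.421e+08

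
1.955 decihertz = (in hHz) 0.001955. Check: 1 decihertz = 0.1 Hz, so 1.955 decihertz = 1.955 * 0.1 = 0.1955 Hz. 1 hHz = 100 Hz, so 0.1955 Hz = 0.1955 / 100 = 0.001955 hHz.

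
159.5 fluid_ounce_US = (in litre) 4.717. Check: 1 fluid_ounce_US = 2.957353e-05 m^3, so 159.5 fluid_ounce_US = 159.5 * 2.957353e-05 = 0.004716978 m^3. 1 litre = 0.001 m^3, so 0.004716978 m^3 = 0.004716978 / 0.001 = 4.716978 litre ≈ 4.717 litre (4 s.f.).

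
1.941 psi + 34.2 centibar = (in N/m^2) 4.758e+04. Check: 1 psi = 6894.7573 Pa, so 1.941 psi = 1.941 * 6894.7573 = 13382.724 Pa. 1 centibar = 1000 Pa, so 34.2 centibar = 34.2 * 1000 = 34200 Pa. Sum: 13382.724 + 34200 = 47582.724 Pa. 47582.724 Pa = 47582.724 N/m^2 ≈ 4.758e+04 N/m^2 (4 s.f.).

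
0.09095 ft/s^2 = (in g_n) 1 ft/s^2 = 0.3048 m/s^2, so 0.09095 ft/s^2 = 0.09095 * 0.3048 = 0.02772156 m/s^2. 1 g_n = 9.80665 m/s^2, so 0.02772156 m/s^2 = 0.02772156 / 9.80665 = 0.0028268124 g_n ≈ 0.002827 g_n (4 s.f.). Final answer: 0.002827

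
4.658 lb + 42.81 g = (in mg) 1 lb = 0.45359237 kg, so 4.658 lb = 4.658 * 0.45359237 = 2.1128333 kg. 1 g = 0.001 kg, so 42.81 g = 42.81 * 0.001 = 0.04281 kg. Sum: 2.1128333 + 0.04281 = 2.1556433 kg. 1 mg = 1e-06 kg, so 2.1556433 kg = 2.1556433 / 1e-06 = 2155643.3 mg ≈ 2.156e+06 mg (4 s.f.). Final answer: 2.156e+06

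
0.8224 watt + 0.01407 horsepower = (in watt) 0.8224 watt = 0.8224 W. 1 horsepower = 745.69987 W, so 0.01407 horsepower = 0.01407 * 745.69987 = 10.491997 W. Sum: 0.8224 + 10.491997 = 11.314397 W. 11.314397 W = 11.314397 watt ≈ 11.31 watt (4 s.f.). Final answer: 11.31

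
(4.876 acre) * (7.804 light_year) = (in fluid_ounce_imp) 5.127e+25. Check: 1 acre = 4046.8564 m^2, so 4.876 acre = 4.876 * 4046.8564 = 19732.472 m^2. 1 light_year = 9.4607305e+15 m, so 7.804 light_year = 7.804 * 9.4607305e+15 = 7.3831541e+16 m. Combine: 19732.472 m^2 * 7.3831541e+16 m = 1.4568788e+21 m^3. 1 fluid_ounce_imp = 2.8413063e-05 m^3, so 1.4568788e+21 m^3 = 1.4568788e+21 / 2.8413063e-05 = 5.1274966e+25 fluid_ounce_imp ≈ 5.127e+25 fluid_ounce_imp (4 s.f.).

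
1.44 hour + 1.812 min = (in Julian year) 1 hour = 3600 s, so 1.44 hour = 1.44 * 3600 = 5184 s. 1 min = 60 s, so 1.812 min = 1.812 * 60 = 108.72 s. Sum: 5184 + 108.72 = 5292.72 s. 1 Julian year = 31557600 s, so 5292.72 s = 5292.72 / 31557600 = 0.00016771618 Julian year ≈ 0.0001677 Julian year (4 s.f.). Final answer: 0.0001677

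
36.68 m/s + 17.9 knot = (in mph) 102.6. Check: 36.68 m/s is already in m/s. 1 knot = 0.51444444 m/s, so 17.9 knot = 17.9 * 0.51444444 = 9.2085556 m/s. Sum: 36.68 + 9.2085556 = 45.888556 m/s. 1 mph = 0.44704 m/s, so 45.888556 m/s = 45.888556 / 0.44704 = 102.64978 mph ≈ 102.6 mph (4 s.f.).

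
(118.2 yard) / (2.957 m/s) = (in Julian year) 1.158e-06. Check: 1 yard = 0.9144 m, so 118.2 yard = 118.2 * 0.9144 = 108.08208 m. 2.957 m/s is already in m/s. Combine: 108.08208 m / 2.957 m/s = 36.551261 s. 1 Julian year = 31557600 s, so 36.551261 s = 36.551261 / 31557600 = 1.1582396e-06 Julian year ≈ 1.158e-06 Julian year (4 s.f.).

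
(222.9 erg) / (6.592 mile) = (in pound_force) 1 erg = 1e-07 J, so 222.9 erg = 222.9 * 1e-07 = 2.229e-05 J. 1 mile = 1609.344 m, so 6.592 mile = 6.592 * 1609.344 = 10608.796 m. Combine: 2.229e-05 J / 10608.796 m = 2.1010868e-09 N. 1 pound_force = 4.4482216 N, so 2.1010868e-09 N = 2.1010868e-09 / 4.4482216 = 4.7234309e-10 pound_force ≈ 4.723e-10 pound_force (4 s.f.). Final answer: 4.723e-10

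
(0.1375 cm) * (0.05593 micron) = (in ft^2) 1 cm = 0.01 m, so 0.1375 cm = 0.1375 * 0.01 = 0.001375 m. 1 micron = 1e-06 m, so 0.05593 micron = 0.05593 * 1e-06 = 5.593e-08 m. Combine: 0.001375 m * 5.593e-08 m = 7.690375e-11 m^2. 1 ft^2 = 0.09290304 m^2, so 7.690375e-11 m^2 = 7.690375e-11 / 0.09290304 = 8.2778508e-10 ft^2 ≈ 8.278e-10 ft^2 (4 s.f.). Final answer: 8.278e-10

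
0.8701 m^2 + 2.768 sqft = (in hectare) 0.8701 m^2 is already in m^2. 1 sqft = 0.09290304 m^2, so 2.768 sqft = 2.768 * 0.09290304 = 0.25715561 m^2. Sum: 0.8701 + 0.25715561 = 1.1272556 m^2. 1 hectare = 10000 m^2, so 1.1272556 m^2 = 1.1272556 / 10000 = 0.00011272556 hectare ≈ 0.0001127 hectare (4 s.f.). Final answer: 0.0001127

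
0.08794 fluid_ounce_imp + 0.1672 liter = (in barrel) 1 fluid_ounce_imp = 2.8413063e-05 m^3, so 0.08794 fluid_ounce_imp = 0.08794 * 2.8413063e-05 = 2.4986447e-06 m^3. 1 liter = 0.001 m^3, so 0.1672 liter = 0.1672 * 0.001 = 0.0001672 m^3. Sum: 2.4986447e-06 + 0.0001672 = 0.00016969864 m^3. 1 barrel = 0.15898729 m^3, so 0.00016969864 m^3 = 0.00016969864 / 0.15898729 = 0.0010673724 barrel ≈ 0.001067 barrel (4 s.f.). Final answer: 0.001067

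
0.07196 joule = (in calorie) 0.0172. Check: 0.07196 joule = 0.07196 J. 1 calorie = 4.184 J, so 0.07196 J = 0.07196 / 4.184 = 0.017198853 calorie ≈ 0.0172 calorie (4 s.f.).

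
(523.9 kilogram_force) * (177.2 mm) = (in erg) 1 kilogram_force = 9.80665 N, so 523.9 kilogram_force = 523.9 * 9.80665 = 5137.7039 N. 1 mm = 0.001 m, so 177.2 mm = 177.2 * 0.001 = 0.1772 m. Combine: 5137.7039 N * 0.1772 m = 910.40114 J. 1 erg = 1e-07 J, so 910.40114 J = 910.40114 / 1e-07 = 9.1040114e+09 erg ≈ 9.104e+09 erg (4 s.f.). Final answer: 9.104e+09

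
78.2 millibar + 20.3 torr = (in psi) 1.527. Check: 1 millibar = 100 Pa, so 78.2 millibar = 78.2 * 100 = 7820 Pa. 1 torr = 133.32237 Pa, so 20.3 torr = 20.3 * 133.32237 = 2706.4441 Pa. Sum: 7820 + 2706.4441 = 10526.444 Pa. 1 psi = 6894.7573 Pa, so 10526.444 Pa = 10526.444 / 6894.7573 = 1.5267316 psi ≈ 1.527 psi (4 s.f.).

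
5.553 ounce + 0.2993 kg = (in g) 456.7. Check: 1 ounce = 0.028349523 kg, so 5.553 ounce = 5.553 * 0.028349523 = 0.1574249 kg. 0.2993 kg is already in kg. Sum: 0.1574249 + 0.2993 = 0.4567249 kg. 1 g = 0.001 kg, so 0.4567249 kg = 0.4567249 / 0.001 = 456.7249 g ≈ 456.7 g (4 s.f.).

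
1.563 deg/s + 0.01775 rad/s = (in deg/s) 2.58. Check: 1 deg/s = 0.017453293 rad/s, so 1.563 deg/s = 1.563 * 0.017453293 = 0.027279496 rad/s. 0.01775 rad/s is already in rad/s. Sum: 0.027279496 + 0.01775 = 0.045029496 rad/s. 1 deg/s = 0.017453293 rad/s, so 0.045029496 rad/s = 0.045029496 / 0.017453293 = 2.5800001 deg/s ≈ 2.58 deg/s (4 s.f.).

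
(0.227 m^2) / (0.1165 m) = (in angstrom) 0.227 m^2 is already in m^2. 0.1165 m is already in m. Combine: 0.227 m^2 / 0.1165 m = 1.9484979 m. 1 angstrom = 1e-10 m, so 1.9484979 m = 1.9484979 / 1e-10 = 1.9484979e+10 angstrom ≈ 1.948e+10 angstrom (4 s.f.). Final answer: 1.948e+10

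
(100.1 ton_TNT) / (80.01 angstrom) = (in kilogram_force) 1 ton_TNT = 4.184e+09 J, so 100.1 ton_TNT = 100.1 * 4.184e+09 = 4.188184e+11 J. 1 angstrom = 1e-10 m, so 80.01 angstrom = 80.01 * 1e-10 = 8.001e-09 m. Combine: 4.188184e+11 J / 8.001e-09 m = 5.2345757e+19 N. 1 kilogram_force = 9.80665 N, so 5.2345757e+19 N = 5.2345757e+19 / 9.80665 = 5.3377817e+18 kilogram_force ≈ 5.338e+18 kilogram_force (4 s.f.). Final answer: 5.338e+18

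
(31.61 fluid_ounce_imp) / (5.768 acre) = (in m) 1 fluid_ounce_imp = 2.8413063e-05 m^3, so 31.61 fluid_ounce_imp = 31.61 * 2.8413063e-05 = 0.00089813691 m^3. 1 acre = 4046.8564 m^2, so 5.768 acre = 5.768 * 4046.8564 = 23342.268 m^2. Combine: 0.00089813691 m^3 / 23342.268 m^2 = 3.8476849e-08 m. Result: 3.8476849e-08 m ≈ 3.848e-08 m (4 s.f.). Final answer: 3.848e-08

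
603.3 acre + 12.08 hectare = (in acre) 1 acre = 4046.8564 m^2, so 603.3 acre = 603.3 * 4046.8564 = 2441468.5 m^2. 1 hectare = 10000 m^2, so 12.08 hectare = 12.08 * 10000 = 120800 m^2. Sum: 2441468.5 + 120800 = 2562268.5 m^2. 1 acre = 4046.8564 m^2, so 2562268.5 m^2 = 2562268.5 / 4046.8564 = 633.15033 acre ≈ 633.2 acre (4 s.f.). Final answer: 633.2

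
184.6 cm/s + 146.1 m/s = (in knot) 1 cm/s = 0.01 m/s, so 184.6 cm/s = 184.6 * 0.01 = 1.846 m/s. 146.1 m/s is already in m/s. Sum: 1.846 + 146.1 = 147.946 m/s. 1 knot = 0.51444444 m/s, so 147.946 m/s = 147.946 / 0.51444444 = 287.58402 knot ≈ 287.6 knot (4 s.f.). Final answer: 287.6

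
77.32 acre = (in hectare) 31.29. Check: 1 acre = 4046.8564 m^2, so 77.32 acre = 77.32 * 4046.8564 = 312902.94 m^2. 1 hectare = 10000 m^2, so 312902.94 m^2 = 312902.94 / 10000 = 31.290294 hectare ≈ 31.29 hectare (4 s.f.).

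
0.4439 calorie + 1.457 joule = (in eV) 2.069e+19. Check: 1 calorie = 4.184 J, so 0.4439 calorie = 0.4439 * 4.184 = 1.8572776 J. 1.457 joule = 1.457 J. Sum: 1.8572776 + 1.457 = 3.3142776 J. 1 eV = 1.6021766e-19 J, so 3.3142776 J = 3.3142776 / 1.6021766e-19 = 2.0686094e+19 eV ≈ 2.069e+19 eV (4 s.f.).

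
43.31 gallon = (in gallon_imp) 36.06. Check: 1 gallon = 0.0037854118 m^3, so 43.31 gallon = 43.31 * 0.0037854118 = 0.16394618 m^3. 1 gallon_imp = 0.00454609 m^3, so 0.16394618 m^3 = 0.16394618 / 0.00454609 = 36.063119 gallon_imp ≈ 36.06 gallon_imp (4 s.f.).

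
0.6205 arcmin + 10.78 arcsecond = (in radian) 1 arcmin = 0.00029088821 rad, so 0.6205 arcmin = 0.6205 * 0.00029088821 = 0.00018049613 rad. 1 arcsecond = 4.8481368e-06 rad, so 10.78 arcsecond = 10.78 * 4.8481368e-06 = 5.2262915e-05 rad. Sum: 0.00018049613 + 5.2262915e-05 = 0.00023275905 rad. 0.00023275905 rad = 0.00023275905 radian ≈ 0.0002328 radian (4 s.f.). Final answer: 0.0002328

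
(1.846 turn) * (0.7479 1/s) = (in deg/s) 497. Check: 1 turn = 6.2831853 rad, so 1.846 turn = 1.846 * 6.2831853 = 11.59876 rad. 0.7479 1/s = 0.7479 Hz. Combine: 11.59876 rad * 0.7479 Hz = 8.6747127 rad/s. 1 deg/s = 0.017453293 rad/s, so 8.6747127 rad/s = 8.6747127 / 0.017453293 = 497.02442 deg/s ≈ 497 deg/s (4 s.f.).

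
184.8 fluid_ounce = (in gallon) 1 fluid_ounce = 2.957353e-05 m^3, so 184.8 fluid_ounce = 184.8 * 2.957353e-05 = 0.0054651883 m^3. 1 gallon = 0.0037854118 m^3, so 0.0054651883 m^3 = 0.0054651883 / 0.0037854118 = 1.44375 gallon ≈ 1.444 gallon (4 s.f.). Final answer: 1.444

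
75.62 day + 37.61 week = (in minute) 4.88e+05. Check: 1 day = 86400 s, so 75.62 day = 75.62 * 86400 = 6533568 s. 1 week = 604800 s, so 37.61 week = 37.61 * 604800 = 22746528 s. Sum: 6533568 + 22746528 = 29280096 s. 1 minute = 60 s, so 29280096 s = 29280096 / 60 = 488001.6 minute ≈ 4.88e+05 minute (4 s.f.).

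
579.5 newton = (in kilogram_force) 59.09. Check: 579.5 newton = 579.5 N. 1 kilogram_force = 9.80665 N, so 579.5 N = 579.5 / 9.80665 = 59.092555 kilogram_force ≈ 59.09 kilogram_force (4 s.f.).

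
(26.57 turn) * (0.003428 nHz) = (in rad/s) 5.723e-10. Check: 1 turn = 6.2831853 rad, so 26.57 turn = 26.57 * 6.2831853 = 166.94423 rad. 1 nHz = 1e-09 Hz, so 0.003428 nHz = 0.003428 * 1e-09 = 3.428e-12 Hz. Combine: 166.94423 rad * 3.428e-12 Hz = 5.7228483e-10 rad/s. Result: 5.7228483e-10 rad/s ≈ 5.723e-10 rad/s (4 s.f.).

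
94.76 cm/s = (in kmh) 3.411. Check: 1 cm/s = 0.01 m/s, so 94.76 cm/s = 94.76 * 0.01 = 0.9476 m/s. 1 kmh = 0.27777778 m/s, so 0.9476 m/s = 0.9476 / 0.27777778 = 3.41136 kmh ≈ 3.411 kmh (4 s.f.).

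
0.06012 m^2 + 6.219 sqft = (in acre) 0.06012 m^2 is already in m^2. 1 sqft = 0.09290304 m^2, so 6.219 sqft = 6.219 * 0.09290304 = 0.57776401 m^2. Sum: 0.06012 + 0.57776401 = 0.63788401 m^2. 1 acre = 4046.8564 m^2, so 0.63788401 m^2 = 0.63788401 / 4046.8564 = 0.00015762457 acre ≈ 0.0001576 acre (4 s.f.). Final answer: 0.0001576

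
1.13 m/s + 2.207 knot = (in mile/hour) 5.068. Check: 1.13 m/s is already in m/s. 1 knot = 0.51444444 m/s, so 2.207 knot = 2.207 * 0.51444444 = 1.1353789 m/s. Sum: 1.13 + 1.1353789 = 2.2653789 m/s. 1 mile/hour = 0.44704 m/s, so 2.2653789 m/s = 2.2653789 / 0.44704 = 5.0675083 mile/hour ≈ 5.068 mile/hour (4 s.f.).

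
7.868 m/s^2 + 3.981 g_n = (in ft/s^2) 153.9. Check: 7.868 m/s^2 is already in m/s^2. 1 g_n = 9.80665 m/s^2, so 3.981 g_n = 3.981 * 9.80665 = 39.040274 m/s^2. Sum: 7.868 + 39.040274 = 46.908274 m/s^2. 1 ft/s^2 = 0.3048 m/s^2, so 46.908274 m/s^2 = 46.908274 / 0.3048 = 153.89854 ft/s^2 ≈ 153.9 ft/s^2 (4 s.f.).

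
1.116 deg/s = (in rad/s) 0.01948. Check: 1 deg/s = 0.017453293 rad/s, so 1.116 deg/s = 1.116 * 0.017453293 = 0.019477874 rad/s. Result: 0.019477874 rad/s ≈ 0.01948 rad/s (4 s.f.).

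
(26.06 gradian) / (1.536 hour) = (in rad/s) 7.403e-05. Check: 1 gradian = 0.015707963 rad, so 26.06 gradian = 26.06 * 0.015707963 = 0.40934952 rad. 1 hour = 3600 s, so 1.536 hour = 1.536 * 3600 = 5529.6 s. Combine: 0.40934952 rad / 5529.6 s = 7.4028777e-05 rad/s. Result: 7.4028777e-05 rad/s ≈ 7.403e-05 rad/s (4 s.f.).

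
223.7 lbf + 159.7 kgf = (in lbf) 575.8. Check: 1 lbf = 4.4482216 N, so 223.7 lbf = 223.7 * 4.4482216 = 995.06718 N. 1 kgf = 9.80665 N, so 159.7 kgf = 159.7 * 9.80665 = 1566.122 N. Sum: 995.06718 + 1566.122 = 2561.1892 N. 1 lbf = 4.4482216 N, so 2561.1892 N = 2561.1892 / 4.4482216 = 575.77823 lbf ≈ 575.8 lbf (4 s.f.).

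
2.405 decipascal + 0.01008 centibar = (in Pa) 1 decipascal = 0.1 Pa, so 2.405 decipascal = 2.405 * 0.1 = 0.2405 Pa. 1 centibar = 1000 Pa, so 0.01008 centibar = 0.01008 * 1000 = 10.08 Pa. Sum: 0.2405 + 10.08 = 10.3205 Pa. Result: 10.3205 Pa ≈ 10.32 Pa (4 s.f.). Final answer: 10.32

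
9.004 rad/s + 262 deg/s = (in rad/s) 13.58. Check: 9.004 rad/s is already in rad/s. 1 deg/s = 0.017453293 rad/s, so 262 deg/s = 262 * 0.017453293 = 4.5727626 rad/s. Sum: 9.004 + 4.5727626 = 13.576763 rad/s. Result: 13.576763 rad/s ≈ 13.58 rad/s (4 s.f.).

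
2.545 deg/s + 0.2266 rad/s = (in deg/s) 1 deg/s = 0.017453293 rad/s, so 2.545 deg/s = 2.545 * 0.017453293 = 0.044418629 rad/s. 0.2266 rad/s is already in rad/s. Sum: 0.044418629 + 0.2266 = 0.27101863 rad/s. 1 deg/s = 0.017453293 rad/s, so 0.27101863 rad/s = 0.27101863 / 0.017453293 = 15.528224 deg/s ≈ 15.53 deg/s (4 s.f.). Final answer: 15.53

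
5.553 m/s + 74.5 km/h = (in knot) 5.553 m/s is already in m/s. 1 km/h = 0.27777778 m/s, so 74.5 km/h = 74.5 * 0.27777778 = 20.694444 m/s. Sum: 5.553 + 20.694444 = 26.247444 m/s. 1 knot = 0.51444444 m/s, so 26.247444 m/s = 26.247444 / 0.51444444 = 51.02095 knot ≈ 51.02 knot (4 s.f.). Final answer: 51.02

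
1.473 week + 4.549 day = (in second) 1 week = 604800 s, so 1.473 week = 1.473 * 604800 = 890870.4 s. 1 day = 86400 s, so 4.549 day = 4.549 * 86400 = 393033.6 s. Sum: 890870.4 + 393033.6 = 1283904 s. 1283904 s = 1283904 second ≈ 1.284e+06 second (4 s.f.). Final answer: 1.284e+06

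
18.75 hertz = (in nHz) 18.75 hertz = 18.75 Hz. 1 nHz = 1e-09 Hz, so 18.75 Hz = 18.75 / 1e-09 = 1.875e+10 nHz. Final answer: 1.875e+10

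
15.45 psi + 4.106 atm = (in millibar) 5226. Check: 1 psi = 6894.7573 Pa, so 15.45 psi = 15.45 * 6894.7573 = 106524 Pa. 1 atm = 101325 Pa, so 4.106 atm = 4.106 * 101325 = 416040.45 Pa. Sum: 106524 + 416040.45 = 522564.45 Pa. 1 millibar = 100 Pa, so 522564.45 Pa = 522564.45 / 100 = 5225.6445 millibar ≈ 5226 millibar (4 s.f.).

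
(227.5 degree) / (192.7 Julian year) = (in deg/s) 3.741e-08. Check: 1 degree = 0.017453293 rad, so 227.5 degree = 227.5 * 0.017453293 = 3.970624 rad. 1 Julian year = 31557600 s, so 192.7 Julian year = 192.7 * 31557600 = 6.0811495e+09 s. Combine: 3.970624 rad / 6.0811495e+09 s = 6.5293972e-10 rad/s. 1 deg/s = 0.017453293 rad/s, so 6.5293972e-10 rad/s = 6.5293972e-10 / 0.017453293 = 3.741069e-08 deg/s ≈ 3.741e-08 deg/s (4 s.f.).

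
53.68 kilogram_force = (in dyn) 1 kilogram_force = 9.80665 N, so 53.68 kilogram_force = 53.68 * 9.80665 = 526.42097 N. 1 dyn = 1e-05 N, so 526.42097 N = 526.42097 / 1e-05 = 52642097 dyn ≈ 5.264e+07 dyn (4 s.f.). Final answer: 5.264e+07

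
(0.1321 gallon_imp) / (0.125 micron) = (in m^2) 4804. Check: 1 gallon_imp = 0.00454609 m^3, so 0.1321 gallon_imp = 0.1321 * 0.00454609 = 0.00060053849 m^3. 1 micron = 1e-06 m, so 0.125 micron = 0.125 * 1e-06 = 1.25e-07 m. Combine: 0.00060053849 m^3 / 1.25e-07 m = 4804.3079 m^2. Result: 4804.3079 m^2 ≈ 4804 m^2 (4 s.f.).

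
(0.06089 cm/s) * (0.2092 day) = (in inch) 433.3. Check: 1 cm/s = 0.01 m/s, so 0.06089 cm/s = 0.06089 * 0.01 = 0.0006089 m/s. 1 day = 86400 s, so 0.2092 day = 0.2092 * 86400 = 18074.88 s. Combine: 0.0006089 m/s * 18074.88 s = 11.005794 m. 1 inch = 0.0254 m, so 11.005794 m = 11.005794 / 0.0254 = 433.29899 inch ≈ 433.3 inch (4 s.f.).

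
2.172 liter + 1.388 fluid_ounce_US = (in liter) 1 liter = 0.001 m^3, so 2.172 liter = 2.172 * 0.001 = 0.002172 m^3. 1 fluid_ounce_US = 2.957353e-05 m^3, so 1.388 fluid_ounce_US = 1.388 * 2.957353e-05 = 4.1048059e-05 m^3. Sum: 0.002172 + 4.1048059e-05 = 0.0022130481 m^3. 1 liter = 0.001 m^3, so 0.0022130481 m^3 = 0.0022130481 / 0.001 = 2.2130481 liter ≈ 2.213 liter (4 s.f.). Final answer: 2.213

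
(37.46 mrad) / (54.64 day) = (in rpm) 1 mrad = 0.001 rad, so 37.46 mrad = 37.46 * 0.001 = 0.03746 rad. 1 day = 86400 s, so 54.64 day = 54.64 * 86400 = 4720896 s. Combine: 0.03746 rad / 4720896 s = 7.9349344e-09 rad/s. 1 rpm = 0.10471976 rad/s, so 7.9349344e-09 rad/s = 7.9349344e-09 / 0.10471976 = 7.5773042e-08 rpm ≈ 7.577e-08 rpm (4 s.f.). Final answer: 7.577e-08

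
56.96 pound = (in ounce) 911.4. Check: 1 pound = 0.45359237 kg, so 56.96 pound = 56.96 * 0.45359237 = 25.836621 kg. 1 ounce = 0.028349523 kg, so 25.836621 kg = 25.836621 / 0.028349523 = 911.36 ounce ≈ 911.4 ounce (4 s.f.).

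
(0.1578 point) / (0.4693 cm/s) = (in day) 1 point = 0.00035277778 m, so 0.1578 point = 0.1578 * 0.00035277778 = 5.5668333e-05 m. 1 cm/s = 0.01 m/s, so 0.4693 cm/s = 0.4693 * 0.01 = 0.004693 m/s. Combine: 5.5668333e-05 m / 0.004693 m/s = 0.011861993 s. 1 day = 86400 s, so 0.011861993 s = 0.011861993 / 86400 = 1.3729159e-07 day ≈ 1.373e-07 day (4 s.f.). Final answer: 1.373e-07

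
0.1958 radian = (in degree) 11.22. Check: 0.1958 radian = 0.1958 rad. 1 degree = 0.017453293 rad, so 0.1958 rad = 0.1958 / 0.017453293 = 11.218514 degree ≈ 11.22 degree (4 s.f.).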